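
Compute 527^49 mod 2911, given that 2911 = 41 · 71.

Mod 41: 527 ≡ 35; by Fermat, exponent reduces to 49 mod 40 = 9; 35^9 ≡ 22 (mod 41).
Mod 71: 527 ≡ 30; 30^49 ≡ 1 (mod 71).
Combine by CRT: x ≡ 22 (mod 41), x ≡ 1 (mod 71) ⇒ x ≡ 924 (mod 2911).

924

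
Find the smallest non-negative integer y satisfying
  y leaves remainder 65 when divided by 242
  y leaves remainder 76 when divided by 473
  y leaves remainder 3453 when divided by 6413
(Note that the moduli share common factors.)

gcd(242, 473) = 11 and 11 | (76 − 65), so the pair is consistent; merging gives y ≡ 549 (mod 10406), where 10406 = lcm(242, 473).
gcd(10406, 6413) = 121 and 121 | (3453 − 549), so the pair is consistent; merging gives y ≡ 208669 (mod 551518), where 551518 = lcm(10406, 6413).
The solution is unique modulo lcm(242, 473, 6413) = 551518.

208669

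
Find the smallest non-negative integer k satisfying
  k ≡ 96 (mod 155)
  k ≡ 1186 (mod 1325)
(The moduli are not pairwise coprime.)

27686

gcd(155, 1325) = 5 and 5 | (1186 − 96), so the pair is consistent; merging gives k ≡ 27686 (mod 41075), where 41075 = lcm(155, 1325).
The solution is unique modulo lcm(155, 1325) = 41075.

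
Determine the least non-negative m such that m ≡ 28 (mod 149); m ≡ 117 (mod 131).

12693

From m ≡ 28 (mod 149) write m = 28 + 149t. Substituting into m ≡ 117 (mod 131) gives 149t ≡ 89 (mod 131), and since 18⁻¹ ≡ 51 (mod 131), t ≡ 85. Hence m ≡ 28 + 149·85 = 12693 (mod 19519).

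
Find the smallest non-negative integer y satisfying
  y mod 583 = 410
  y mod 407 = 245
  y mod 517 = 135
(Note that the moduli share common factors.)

gcd(583, 407) = 11 and 11 | (245 − 410), so the pair is consistent; merging gives y ≡ 3908 (mod 21571), where 21571 = lcm(583, 407).
gcd(21571, 517) = 11 and 11 | (135 − 3908), so the pair is consistent; merging gives y ≡ 651038 (mod 1013837), where 1013837 = lcm(21571, 517).
The solution is unique modulo lcm(583, 407, 517) = 1013837.

651038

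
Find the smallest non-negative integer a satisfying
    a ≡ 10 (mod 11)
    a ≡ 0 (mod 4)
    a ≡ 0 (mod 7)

252

The moduli are pairwise coprime; N = 11·4·7 = 308.
N/11 = 28; 28 ≡ 6 (mod 11); 6·2 ≡ 1, so inverse 2.
N/4 = 77; 77 ≡ 1 (mod 4), inverse 1.
N/7 = 44; 44 ≡ 2 (mod 7); 2·4 ≡ 1, so inverse 4.
a ≡ 10·28·2 + 0·77·1 + 0·44·4 = 560.
560 mod 308 = 252.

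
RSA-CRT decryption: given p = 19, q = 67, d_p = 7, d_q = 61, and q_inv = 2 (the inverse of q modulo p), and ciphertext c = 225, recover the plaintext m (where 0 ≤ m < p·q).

283

m₁ = c^(d_p) mod p: c ≡ 16 (mod 19), and 16^7 mod 19 = 17.
m₂ = c^(d_q) mod q: c ≡ 24 (mod 67), and 24^61 mod 67 = 15.
h = q_inv·(m₁ − m₂) mod p = 2·(17 − 15) mod 19 = 4.
m = m₂ + h·q = 15 + 4·67 = 283.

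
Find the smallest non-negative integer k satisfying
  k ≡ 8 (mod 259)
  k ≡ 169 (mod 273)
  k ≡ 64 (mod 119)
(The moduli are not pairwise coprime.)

82888

gcd(259, 273) = 7 and 7 | (169 − 8), so the pair is consistent; merging gives k ≡ 2080 (mod 10101), where 10101 = lcm(259, 273).
gcd(10101, 119) = 7 and 7 | (64 − 2080), so the pair is consistent; merging gives k ≡ 82888 (mod 171717), where 171717 = lcm(10101, 119).
The solution is unique modulo lcm(259, 273, 119) = 171717.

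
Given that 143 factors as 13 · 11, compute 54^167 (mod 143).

98

Mod 13: 54 ≡ 2; by Fermat, exponent reduces to 167 mod 12 = 11; 2^11 ≡ 7 (mod 13).
Mod 11: 54 ≡ 10; by Fermat, exponent reduces to 167 mod 10 = 7; 10^7 ≡ 10 (mod 11).
Combine by CRT: x ≡ 7 (mod 13), x ≡ 10 (mod 11) ⇒ x ≡ 98 (mod 143).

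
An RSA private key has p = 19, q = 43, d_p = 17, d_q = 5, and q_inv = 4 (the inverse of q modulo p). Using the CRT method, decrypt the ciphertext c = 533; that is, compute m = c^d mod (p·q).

685

m₁ = c^(d_p) mod p: c ≡ 1 (mod 19), and 1^17 mod 19 = 1.
m₂ = c^(d_q) mod q: c ≡ 17 (mod 43), and 17^5 mod 43 = 40.
h = q_inv·(m₁ − m₂) mod p = 4·(1 − 40) mod 19 = 15.
m = m₂ + h·q = 40 + 15·43 = 685.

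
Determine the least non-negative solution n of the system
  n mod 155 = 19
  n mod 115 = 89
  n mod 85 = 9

49309

Combine the congruences pairwise.
gcd(155, 115) = 5 and 5 | (89 − 19), so the pair is consistent; merging gives n ≡ 2964 (mod 3565), where 3565 = lcm(155, 115).
gcd(3565, 85) = 5 and 5 | (9 − 2964), so the pair is consistent; merging gives n ≡ 49309 (mod 60605), where 60605 = lcm(3565, 85).
The solution is unique modulo lcm(155, 115, 85) = 60605.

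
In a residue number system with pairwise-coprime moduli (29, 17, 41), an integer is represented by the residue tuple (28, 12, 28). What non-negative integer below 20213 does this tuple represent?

19052

From x ≡ 28 (mod 29) write x = 28 + 29t. Substituting into x ≡ 12 (mod 17) gives 29t ≡ 1 (mod 17), and since 12⁻¹ ≡ 10 (mod 17), t ≡ 10. Hence x ≡ 28 + 29·10 = 318 (mod 493).
From x ≡ 318 (mod 493) write x = 318 + 493t. Substituting into x ≡ 28 (mod 41) gives 493t ≡ 38 (mod 41), and since 1⁻¹ ≡ 1 (mod 41), t ≡ 38. Hence x ≡ 318 + 493·38 = 19052 (mod 20213).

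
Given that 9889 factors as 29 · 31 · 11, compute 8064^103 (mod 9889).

6667

Mod 29: 8064 ≡ 2; by Fermat, exponent reduces to 103 mod 28 = 19; 2^19 ≡ 26 (mod 29).
Mod 31: 8064 ≡ 4; by Fermat, exponent reduces to 103 mod 30 = 13; 4^13 ≡ 2 (mod 31).
Mod 11: 8064 ≡ 1; by Fermat, exponent reduces to 103 mod 10 = 3; 1^3 ≡ 1 (mod 11).
Combine by CRT: x ≡ 26 (mod 29), x ≡ 2 (mod 31), x ≡ 1 (mod 11) ⇒ x ≡ 6667 (mod 9889).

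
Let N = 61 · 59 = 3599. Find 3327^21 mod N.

2961

Mod 61: 3327 ≡ 33; 33^21 ≡ 33 (mod 61).
Mod 59: 3327 ≡ 23; 23^21 ≡ 11 (mod 59).
Combine by CRT: x ≡ 33 (mod 61), x ≡ 11 (mod 59) ⇒ x ≡ 2961 (mod 3599).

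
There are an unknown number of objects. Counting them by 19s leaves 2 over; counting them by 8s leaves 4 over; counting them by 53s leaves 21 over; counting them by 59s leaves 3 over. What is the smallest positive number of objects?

The moduli are pairwise coprime; M = 19·8·53·59 = 475304.
M/19 = 25016; 25016 ≡ 12 (mod 19); 12·8 ≡ 1, so inverse 8.
M/8 = 59413; 59413 ≡ 5 (mod 8); 5·5 ≡ 1, so inverse 5.
M/53 = 8968; 8968 ≡ 11 (mod 53); 11·29 ≡ 1, so inverse 29.
M/59 = 8056; 8056 ≡ 32 (mod 59); 32·24 ≡ 1, so inverse 24.
N ≡ 2·25016·8 + 4·59413·5 + 21·8968·29 + 3·8056·24 = 7630060.
7630060 mod 475304 = 25196.

25196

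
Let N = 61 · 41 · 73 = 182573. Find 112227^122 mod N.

76114

Mod 61: 112227 ≡ 48; by Fermat, exponent reduces to 122 mod 60 = 2; 48^2 ≡ 47 (mod 61).
Mod 41: 112227 ≡ 10; by Fermat, exponent reduces to 122 mod 40 = 2; 10^2 ≡ 18 (mod 41).
Mod 73: 112227 ≡ 26; by Fermat, exponent reduces to 122 mod 72 = 50; 26^50 ≡ 48 (mod 73).
Combine by CRT: x ≡ 47 (mod 61), x ≡ 18 (mod 41), x ≡ 48 (mod 73) ⇒ x ≡ 76114 (mod 182573).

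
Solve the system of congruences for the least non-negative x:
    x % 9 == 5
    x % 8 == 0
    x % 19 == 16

Combine the congruences pairwise.
From x ≡ 5 (mod 9) write x = 5 + 9t. Substituting into x ≡ 0 (mod 8) gives 9t ≡ 3 (mod 8), and since 1⁻¹ ≡ 1 (mod 8), t ≡ 3. Hence x ≡ 5 + 9·3 = 32 (mod 72).
From x ≡ 32 (mod 72) write x = 32 + 72t. Substituting into x ≡ 16 (mod 19) gives 72t ≡ 3 (mod 19), and since 15⁻¹ ≡ 14 (mod 19), t ≡ 4. Hence x ≡ 32 + 72·4 = 320 (mod 1368).

320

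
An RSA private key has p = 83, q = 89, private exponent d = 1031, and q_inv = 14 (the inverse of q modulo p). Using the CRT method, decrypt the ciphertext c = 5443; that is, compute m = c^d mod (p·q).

1628

d_p = d mod (p−1) = 1031 mod 82 = 47; d_q = d mod (q−1) = 63.
m₁ = c^(d_p) mod p: c ≡ 48 (mod 83), and 48^47 mod 83 = 51.
m₂ = c^(d_q) mod q: c ≡ 14 (mod 89), and 14^63 mod 89 = 26.
h = q_inv·(m₁ − m₂) mod p = 14·(51 − 26) mod 83 = 18.
m = m₂ + h·q = 26 + 18·89 = 1628.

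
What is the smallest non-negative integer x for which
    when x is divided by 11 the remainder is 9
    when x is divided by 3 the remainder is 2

20

Combine the congruences pairwise.
From x ≡ 9 (mod 11) write x = 9 + 11t. Substituting into x ≡ 2 (mod 3) gives 11t ≡ 2 (mod 3), and since 2⁻¹ ≡ 2 (mod 3), t ≡ 1. Hence x ≡ 9 + 11·1 = 20 (mod 33).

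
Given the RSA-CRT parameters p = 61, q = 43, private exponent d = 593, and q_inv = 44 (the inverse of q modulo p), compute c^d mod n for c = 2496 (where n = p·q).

591

d_p = d mod (p−1) = 593 mod 60 = 53; d_q = d mod (q−1) = 5.
m₁ = c^(d_p) mod p: c ≡ 56 (mod 61), and 56^53 mod 61 = 42.
m₂ = c^(d_q) mod q: c ≡ 2 (mod 43), and 2^5 mod 43 = 32.
h = q_inv·(m₁ − m₂) mod p = 44·(42 − 32) mod 61 = 13.
m = m₂ + h·q = 32 + 13·43 = 591.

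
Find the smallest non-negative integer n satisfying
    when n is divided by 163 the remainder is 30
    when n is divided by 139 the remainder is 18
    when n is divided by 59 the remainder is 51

985528

Combine the congruences pairwise.
From n ≡ 30 (mod 163) write n = 30 + 163t. Substituting into n ≡ 18 (mod 139) gives 163t ≡ 127 (mod 139), and since 24⁻¹ ≡ 29 (mod 139), t ≡ 69. Hence n ≡ 30 + 163·69 = 11277 (mod 22657).
From n ≡ 11277 (mod 22657) write n = 11277 + 22657t. Substituting into n ≡ 51 (mod 59) gives 22657t ≡ 43 (mod 59), and since 1⁻¹ ≡ 1 (mod 59), t ≡ 43. Hence n ≡ 11277 + 22657·43 = 985528 (mod 1336763).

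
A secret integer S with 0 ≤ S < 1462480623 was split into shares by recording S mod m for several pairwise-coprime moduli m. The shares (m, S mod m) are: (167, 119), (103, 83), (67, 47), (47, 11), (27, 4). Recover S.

The moduli are pairwise coprime; N = 167·103·67·47·27 = 1462480623.
N/167 = 8757369; 8757369 ≡ 56 (mod 167); 56·3 ≡ 1, so inverse 3.
N/103 = 14198841; 14198841 ≡ 85 (mod 103); 85·40 ≡ 1, so inverse 40.
N/67 = 21828069; 21828069 ≡ 5 (mod 67); 5·27 ≡ 1, so inverse 27.
N/47 = 31116609; 31116609 ≡ 24 (mod 47); 24·2 ≡ 1, so inverse 2.
N/27 = 54165949; 54165949 ≡ 7 (mod 27); 7·4 ≡ 1, so inverse 4.
S ≡ 119·8757369·3 + 83·14198841·40 + 47·21828069·27 + 11·31116609·2 + 4·54165949·4 = 79517572996.
79517572996 mod 1462480623 = 543619354.

543619354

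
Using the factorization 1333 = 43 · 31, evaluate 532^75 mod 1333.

Mod 43: 532 ≡ 16; by Fermat, exponent reduces to 75 mod 42 = 33; 16^33 ≡ 21 (mod 43).
Mod 31: 532 ≡ 5; by Fermat, exponent reduces to 75 mod 30 = 15; 5^15 ≡ 1 (mod 31).
Combine by CRT: x ≡ 21 (mod 43), x ≡ 1 (mod 31) ⇒ x ≡ 838 (mod 1333).

838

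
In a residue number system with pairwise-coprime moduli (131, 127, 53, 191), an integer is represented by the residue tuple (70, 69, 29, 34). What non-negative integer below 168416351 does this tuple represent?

83530255

The moduli are pairwise coprime; N = 131·127·53·191 = 168416351.
N/131 = 1285621; 1285621 ≡ 118 (mod 131); 118·10 ≡ 1, so inverse 10.
N/127 = 1326113; 1326113 ≡ 106 (mod 127); 106·6 ≡ 1, so inverse 6.
N/53 = 3177667; 3177667 ≡ 52 (mod 53); 52·52 ≡ 1, so inverse 52.
N/191 = 881761; 881761 ≡ 105 (mod 191); 105·171 ≡ 1, so inverse 171.
x ≡ 70·1285621·10 + 69·1326113·6 + 29·3177667·52 + 34·881761·171 = 11367425772.
11367425772 mod 168416351 = 83530255.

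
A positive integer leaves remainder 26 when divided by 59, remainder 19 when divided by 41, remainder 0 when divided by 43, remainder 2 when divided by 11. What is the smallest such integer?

750565

Combine the congruences pairwise.
From a ≡ 26 (mod 59) write a = 26 + 59t. Substituting into a ≡ 19 (mod 41) gives 59t ≡ 34 (mod 41), and since 18⁻¹ ≡ 16 (mod 41), t ≡ 11. Hence a ≡ 26 + 59·11 = 675 (mod 2419).
From a ≡ 675 (mod 2419) write a = 675 + 2419t. Substituting into a ≡ 0 (mod 43) gives 2419t ≡ 13 (mod 43), and since 11⁻¹ ≡ 4 (mod 43), t ≡ 9. Hence a ≡ 675 + 2419·9 = 22446 (mod 104017).
From a ≡ 22446 (mod 104017) write a = 22446 + 104017t. Substituting into a ≡ 2 (mod 11) gives 104017t ≡ 7 (mod 11), and since 1⁻¹ ≡ 1 (mod 11), t ≡ 7. Hence a ≡ 22446 + 104017·7 = 750565 (mod 1144187).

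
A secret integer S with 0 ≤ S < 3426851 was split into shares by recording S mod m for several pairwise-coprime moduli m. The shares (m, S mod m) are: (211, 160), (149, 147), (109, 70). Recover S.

630417

The moduli are pairwise coprime; N = 211·149·109 = 3426851.
N/211 = 16241; 16241 ≡ 205 (mod 211); 205·35 ≡ 1, so inverse 35.
N/149 = 22999; 22999 ≡ 53 (mod 149); 53·45 ≡ 1, so inverse 45.
N/109 = 31439; 31439 ≡ 47 (mod 109); 47·58 ≡ 1, so inverse 58.
S ≡ 160·16241·35 + 147·22999·45 + 70·31439·58 = 370730325.
370730325 mod 3426851 = 630417.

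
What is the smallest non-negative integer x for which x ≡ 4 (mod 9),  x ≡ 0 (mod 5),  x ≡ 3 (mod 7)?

220

The moduli are pairwise coprime; N = 9·5·7 = 315.
N/9 = 35; 35 ≡ 8 (mod 9); 8·8 ≡ 1, so inverse 8.
N/5 = 63; 63 ≡ 3 (mod 5); 3·2 ≡ 1, so inverse 2.
N/7 = 45; 45 ≡ 3 (mod 7); 3·5 ≡ 1, so inverse 5.
x ≡ 4·35·8 + 0·63·2 + 3·45·5 = 1795.
1795 mod 315 = 220.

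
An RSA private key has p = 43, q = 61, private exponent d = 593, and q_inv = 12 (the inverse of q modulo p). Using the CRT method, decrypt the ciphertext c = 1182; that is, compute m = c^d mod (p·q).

2412

d_p = d mod (p−1) = 593 mod 42 = 5; d_q = d mod (q−1) = 53.
m₁ = c^(d_p) mod p: c ≡ 21 (mod 43), and 21^5 mod 43 = 4.
m₂ = c^(d_q) mod q: c ≡ 23 (mod 61), and 23^53 mod 61 = 33.
h = q_inv·(m₁ − m₂) mod p = 12·(4 − 33) mod 43 = 39.
m = m₂ + h·q = 33 + 39·61 = 2412.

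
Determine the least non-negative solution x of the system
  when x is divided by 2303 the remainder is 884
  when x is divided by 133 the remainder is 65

gcd(2303, 133) = 7 and 7 | (65 − 884), so the pair is consistent; merging gives x ≡ 21611 (mod 43757), where 43757 = lcm(2303, 133).
The solution is unique modulo lcm(2303, 133) = 43757.

21611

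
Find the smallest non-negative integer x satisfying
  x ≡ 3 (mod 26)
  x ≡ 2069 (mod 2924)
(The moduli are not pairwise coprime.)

37157

gcd(26, 2924) = 2 and 2 | (2069 − 3), so the pair is consistent; merging gives x ≡ 37157 (mod 38012), where 38012 = lcm(26, 2924).
The solution is unique modulo lcm(26, 2924) = 38012.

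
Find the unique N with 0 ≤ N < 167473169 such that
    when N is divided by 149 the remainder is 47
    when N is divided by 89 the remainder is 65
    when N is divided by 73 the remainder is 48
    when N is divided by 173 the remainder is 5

113889538

The moduli are pairwise coprime; M = 149·89·73·173 = 167473169.
M/149 = 1123981; 1123981 ≡ 74 (mod 149); 74·147 ≡ 1, so inverse 147.
M/89 = 1881721; 1881721 ≡ 83 (mod 89); 83·74 ≡ 1, so inverse 74.
M/73 = 2294153; 2294153 ≡ 55 (mod 73); 55·4 ≡ 1, so inverse 4.
M/173 = 968053; 968053 ≡ 118 (mod 173); 118·22 ≡ 1, so inverse 22.
N ≡ 47·1123981·147 + 65·1881721·74 + 48·2294153·4 + 5·968053·22 = 17363625945.
17363625945 mod 167473169 = 113889538.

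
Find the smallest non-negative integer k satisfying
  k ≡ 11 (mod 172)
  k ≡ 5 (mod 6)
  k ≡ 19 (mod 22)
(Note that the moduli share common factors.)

1559

gcd(172, 6) = 2 and 2 | (5 − 11), so the pair is consistent; merging gives k ≡ 11 (mod 516), where 516 = lcm(172, 6).
gcd(516, 22) = 2 and 2 | (19 − 11), so the pair is consistent; merging gives k ≡ 1559 (mod 5676), where 5676 = lcm(516, 22).
The solution is unique modulo lcm(172, 6, 22) = 5676.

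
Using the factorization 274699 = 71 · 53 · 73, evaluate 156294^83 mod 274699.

Mod 71: 156294 ≡ 23; by Fermat, exponent reduces to 83 mod 70 = 13; 23^13 ≡ 34 (mod 71).
Mod 53: 156294 ≡ 50; by Fermat, exponent reduces to 83 mod 52 = 31; 50^31 ≡ 31 (mod 53).
Mod 73: 156294 ≡ 1; by Fermat, exponent reduces to 83 mod 72 = 11; 1^11 ≡ 1 (mod 73).
Combine by CRT: x ≡ 34 (mod 71), x ≡ 31 (mod 53), x ≡ 1 (mod 73) ⇒ x ≡ 180019 (mod 274699).

180019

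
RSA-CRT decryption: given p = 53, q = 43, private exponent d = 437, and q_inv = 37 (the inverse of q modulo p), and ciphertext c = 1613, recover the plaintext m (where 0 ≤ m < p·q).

500

d_p = d mod (p−1) = 437 mod 52 = 21; d_q = d mod (q−1) = 17.
m₁ = c^(d_p) mod p: c ≡ 23 (mod 53), and 23^21 mod 53 = 23.
m₂ = c^(d_q) mod q: c ≡ 22 (mod 43), and 22^17 mod 43 = 27.
h = q_inv·(m₁ − m₂) mod p = 37·(23 − 27) mod 53 = 11.
m = m₂ + h·q = 27 + 11·43 = 500.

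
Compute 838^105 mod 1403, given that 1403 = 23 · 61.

914

Mod 23: 838 ≡ 10; by Fermat, exponent reduces to 105 mod 22 = 17; 10^17 ≡ 17 (mod 23).
Mod 61: 838 ≡ 45; by Fermat, exponent reduces to 105 mod 60 = 45; 45^45 ≡ 60 (mod 61).
Combine by CRT: x ≡ 17 (mod 23), x ≡ 60 (mod 61) ⇒ x ≡ 914 (mod 1403).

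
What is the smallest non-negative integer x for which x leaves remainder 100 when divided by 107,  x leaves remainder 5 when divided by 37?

3631

Combine the congruences pairwise.
From x ≡ 100 (mod 107) write x = 100 + 107t. Substituting into x ≡ 5 (mod 37) gives 107t ≡ 16 (mod 37), and since 33⁻¹ ≡ 9 (mod 37), t ≡ 33. Hence x ≡ 100 + 107·33 = 3631 (mod 3959).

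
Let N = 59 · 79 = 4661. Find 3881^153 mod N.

1618

Mod 59: 3881 ≡ 46; by Fermat, exponent reduces to 153 mod 58 = 37; 46^37 ≡ 25 (mod 59).
Mod 79: 3881 ≡ 10; by Fermat, exponent reduces to 153 mod 78 = 75; 10^75 ≡ 38 (mod 79).
Combine by CRT: x ≡ 25 (mod 59), x ≡ 38 (mod 79) ⇒ x ≡ 1618 (mod 4661).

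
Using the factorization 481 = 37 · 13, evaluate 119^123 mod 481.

Mod 37: 119 ≡ 8; by Fermat, exponent reduces to 123 mod 36 = 15; 8^15 ≡ 31 (mod 37).
Mod 13: 119 ≡ 2; by Fermat, exponent reduces to 123 mod 12 = 3; 2^3 ≡ 8 (mod 13).
Combine by CRT: x ≡ 31 (mod 37), x ≡ 8 (mod 13) ⇒ x ≡ 216 (mod 481).

216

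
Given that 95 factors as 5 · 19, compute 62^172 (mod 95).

81

Mod 5: 62 ≡ 2; since 4 | 172, by Fermat 2^172 ≡ 1 (mod 5).
Mod 19: 62 ≡ 5; by Fermat, exponent reduces to 172 mod 18 = 10; 5^10 ≡ 5 (mod 19).
Combine by CRT: x ≡ 1 (mod 5), x ≡ 5 (mod 19) ⇒ x ≡ 81 (mod 95).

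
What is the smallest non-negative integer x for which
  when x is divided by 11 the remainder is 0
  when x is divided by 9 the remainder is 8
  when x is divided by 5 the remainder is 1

341

Combine the congruences pairwise.
From x ≡ 0 (mod 11) write x = 0 + 11t. Substituting into x ≡ 8 (mod 9) gives 11t ≡ 8 (mod 9), and since 2⁻¹ ≡ 5 (mod 9), t ≡ 4. Hence x ≡ 0 + 11·4 = 44 (mod 99).
From x ≡ 44 (mod 99) write x = 44 + 99t. Substituting into x ≡ 1 (mod 5) gives 99t ≡ 2 (mod 5), and since 4⁻¹ ≡ 4 (mod 5), t ≡ 3. Hence x ≡ 44 + 99·3 = 341 (mod 495).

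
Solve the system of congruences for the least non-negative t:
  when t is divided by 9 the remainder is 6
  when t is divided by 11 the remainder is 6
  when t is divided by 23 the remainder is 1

1887

From t ≡ 6 (mod 9) write t = 6 + 9s. Substituting into t ≡ 6 (mod 11) gives 9s ≡ 0 (mod 11), and since 9⁻¹ ≡ 5 (mod 11), s ≡ 0. Hence t ≡ 6 + 9·0 = 6 (mod 99).
From t ≡ 6 (mod 99) write t = 6 + 99s. Substituting into t ≡ 1 (mod 23) gives 99s ≡ 18 (mod 23), and since 7⁻¹ ≡ 10 (mod 23), s ≡ 19. Hence t ≡ 6 + 99·19 = 1887 (mod 2277).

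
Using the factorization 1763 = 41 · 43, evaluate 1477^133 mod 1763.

Mod 41: 1477 ≡ 1; by Fermat, exponent reduces to 133 mod 40 = 13; 1^13 ≡ 1 (mod 41).
Mod 43: 1477 ≡ 15; by Fermat, exponent reduces to 133 mod 42 = 7; 15^7 ≡ 36 (mod 43).
Combine by CRT: x ≡ 1 (mod 41), x ≡ 36 (mod 43) ⇒ x ≡ 165 (mod 1763).

165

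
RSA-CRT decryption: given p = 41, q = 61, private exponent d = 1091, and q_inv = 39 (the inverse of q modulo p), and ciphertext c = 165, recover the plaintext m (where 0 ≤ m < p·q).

d_p = d mod (p−1) = 1091 mod 40 = 11; d_q = d mod (q−1) = 11.
m₁ = c^(d_p) mod p: c ≡ 1 (mod 41), and 1^11 mod 41 = 1.
m₂ = c^(d_q) mod q: c ≡ 43 (mod 61), and 43^11 mod 61 = 51.
h = q_inv·(m₁ − m₂) mod p = 39·(1 − 51) mod 41 = 18.
m = m₂ + h·q = 51 + 18·61 = 1149.

1149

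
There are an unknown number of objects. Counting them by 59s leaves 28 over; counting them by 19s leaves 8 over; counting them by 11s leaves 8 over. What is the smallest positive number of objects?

From N ≡ 28 (mod 59) write N = 28 + 59t. Substituting into N ≡ 8 (mod 19) gives 59t ≡ 18 (mod 19), and since 2⁻¹ ≡ 10 (mod 19), t ≡ 9. Hence N ≡ 28 + 59·9 = 559 (mod 1121).
From N ≡ 559 (mod 1121) write N = 559 + 1121t. Substituting into N ≡ 8 (mod 11) gives 1121t ≡ 10 (mod 11), and since 10⁻¹ ≡ 10 (mod 11), t ≡ 1. Hence N ≡ 559 + 1121·1 = 1680 (mod 12331).

1680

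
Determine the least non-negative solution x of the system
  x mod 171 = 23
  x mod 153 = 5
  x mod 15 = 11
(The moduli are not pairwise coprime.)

gcd(171, 153) = 9 and 9 | (5 − 23), so the pair is consistent; merging gives x ≡ 2759 (mod 2907), where 2907 = lcm(171, 153).
gcd(2907, 15) = 3 and 3 | (11 − 2759), so the pair is consistent; merging gives x ≡ 5666 (mod 14535), where 14535 = lcm(2907, 15).
The solution is unique modulo lcm(171, 153, 15) = 14535.

5666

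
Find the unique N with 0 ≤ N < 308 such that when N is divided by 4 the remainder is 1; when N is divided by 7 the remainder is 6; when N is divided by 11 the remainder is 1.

265

The moduli are pairwise coprime; M = 4·7·11 = 308.
M/4 = 77; 77 ≡ 1 (mod 4), inverse 1.
M/7 = 44; 44 ≡ 2 (mod 7); 2·4 ≡ 1, so inverse 4.
M/11 = 28; 28 ≡ 6 (mod 11); 6·2 ≡ 1, so inverse 2.
N ≡ 1·77·1 + 6·44·4 + 1·28·2 = 1189.
1189 mod 308 = 265.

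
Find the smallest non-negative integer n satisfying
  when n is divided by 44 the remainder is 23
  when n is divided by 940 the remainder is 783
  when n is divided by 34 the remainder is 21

116403

gcd(44, 940) = 4 and 4 | (783 − 23), so the pair is consistent; merging gives n ≡ 2663 (mod 10340), where 10340 = lcm(44, 940).
gcd(10340, 34) = 2 and 2 | (21 − 2663), so the pair is consistent; merging gives n ≡ 116403 (mod 175780), where 175780 = lcm(10340, 34).
The solution is unique modulo lcm(44, 940, 34) = 175780.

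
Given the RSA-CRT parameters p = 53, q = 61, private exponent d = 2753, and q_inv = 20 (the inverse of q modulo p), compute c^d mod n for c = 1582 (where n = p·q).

2706

d_p = d mod (p−1) = 2753 mod 52 = 49; d_q = d mod (q−1) = 53.
m₁ = c^(d_p) mod p: c ≡ 45 (mod 53), and 45^49 mod 53 = 3.
m₂ = c^(d_q) mod q: c ≡ 57 (mod 61), and 57^53 mod 61 = 22.
h = q_inv·(m₁ − m₂) mod p = 20·(3 − 22) mod 53 = 44.
m = m₂ + h·q = 22 + 44·61 = 2706.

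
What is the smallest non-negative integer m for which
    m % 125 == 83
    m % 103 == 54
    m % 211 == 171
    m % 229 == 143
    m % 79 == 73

The moduli are pairwise coprime; N = 125·103·211·229·79 = 49146462875.
N/125 = 393171703; 393171703 ≡ 78 (mod 125); 78·117 ≡ 1, so inverse 117.
N/103 = 477150125; 477150125 ≡ 50 (mod 103); 50·68 ≡ 1, so inverse 68.
N/211 = 232921625; 232921625 ≡ 202 (mod 211); 202·164 ≡ 1, so inverse 164.
N/229 = 214613375; 214613375 ≡ 71 (mod 229); 71·100 ≡ 1, so inverse 100.
N/79 = 622107125; 622107125 ≡ 58 (mod 79); 58·15 ≡ 1, so inverse 15.
m ≡ 83·393171703·117 + 54·477150125·68 + 171·232921625·164 + 143·214613375·100 + 73·622107125·15 = 15852418282708.
15852418282708 mod 49146462875 = 27257236958.

27257236958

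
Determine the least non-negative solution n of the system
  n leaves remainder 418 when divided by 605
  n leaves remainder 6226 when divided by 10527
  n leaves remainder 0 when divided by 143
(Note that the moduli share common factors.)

595738

Combine the congruences pairwise.
gcd(605, 10527) = 121 and 121 | (6226 − 418), so the pair is consistent; merging gives n ≡ 16753 (mod 52635), where 52635 = lcm(605, 10527).
gcd(52635, 143) = 11 and 11 | (0 − 16753), so the pair is consistent; merging gives n ≡ 595738 (mod 684255), where 684255 = lcm(52635, 143).
The solution is unique modulo lcm(605, 10527, 143) = 684255.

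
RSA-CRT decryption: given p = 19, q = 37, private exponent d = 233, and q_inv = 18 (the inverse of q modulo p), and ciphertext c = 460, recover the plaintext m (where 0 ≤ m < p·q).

d_p = d mod (p−1) = 233 mod 18 = 17; d_q = d mod (q−1) = 17.
m₁ = c^(d_p) mod p: c ≡ 4 (mod 19), and 4^17 mod 19 = 5.
m₂ = c^(d_q) mod q: c ≡ 16 (mod 37), and 16^17 mod 37 = 7.
h = q_inv·(m₁ − m₂) mod p = 18·(5 − 7) mod 19 = 2.
m = m₂ + h·q = 7 + 2·37 = 81.

81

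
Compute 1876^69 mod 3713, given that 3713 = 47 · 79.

Mod 47: 1876 ≡ 43; by Fermat, exponent reduces to 69 mod 46 = 23; 43^23 ≡ 46 (mod 47).
Mod 79: 1876 ≡ 59; 59^69 ≡ 57 (mod 79).
Combine by CRT: x ≡ 46 (mod 47), x ≡ 57 (mod 79) ⇒ x ≡ 610 (mod 3713).

610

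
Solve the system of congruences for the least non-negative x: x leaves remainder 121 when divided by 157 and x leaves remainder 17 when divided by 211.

Combine the congruences pairwise.
From x ≡ 121 (mod 157) write x = 121 + 157t. Substituting into x ≡ 17 (mod 211) gives 157t ≡ 107 (mod 211), and since 157⁻¹ ≡ 168 (mod 211), t ≡ 41. Hence x ≡ 121 + 157·41 = 6558 (mod 33127).

6558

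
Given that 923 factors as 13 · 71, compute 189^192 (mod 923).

469

Mod 13: 189 ≡ 7; since 12 | 192, by Fermat 7^192 ≡ 1 (mod 13).
Mod 71: 189 ≡ 47; by Fermat, exponent reduces to 192 mod 70 = 52; 47^52 ≡ 43 (mod 71).
Combine by CRT: x ≡ 1 (mod 13), x ≡ 43 (mod 71) ⇒ x ≡ 469 (mod 923).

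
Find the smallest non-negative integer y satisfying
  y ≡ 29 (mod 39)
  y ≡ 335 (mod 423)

gcd(39, 423) = 3 and 3 | (335 − 29), so the pair is consistent; merging gives y ≡ 5411 (mod 5499), where 5499 = lcm(39, 423).
The solution is unique modulo lcm(39, 423) = 5499.

5411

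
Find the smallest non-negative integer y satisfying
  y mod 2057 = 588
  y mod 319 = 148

Combine the congruences pairwise.
gcd(2057, 319) = 11 and 11 | (148 − 588), so the pair is consistent; merging gives y ≡ 35557 (mod 59653), where 59653 = lcm(2057, 319).
The solution is unique modulo lcm(2057, 319) = 59653.

35557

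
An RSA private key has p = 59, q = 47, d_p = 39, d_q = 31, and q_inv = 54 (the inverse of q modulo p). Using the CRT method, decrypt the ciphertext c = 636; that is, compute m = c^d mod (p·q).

m₁ = c^(d_p) mod p: c ≡ 46 (mod 59), and 46^39 mod 59 = 36.
m₂ = c^(d_q) mod q: c ≡ 25 (mod 47), and 25^31 mod 47 = 17.
h = q_inv·(m₁ − m₂) mod p = 54·(36 − 17) mod 59 = 23.
m = m₂ + h·q = 17 + 23·47 = 1098.

1098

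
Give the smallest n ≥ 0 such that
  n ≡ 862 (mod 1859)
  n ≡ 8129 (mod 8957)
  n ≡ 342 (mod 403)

Combine the congruences pairwise.
gcd(1859, 8957) = 169 and 169 | (8129 − 862), so the pair is consistent; merging gives n ≡ 52914 (mod 98527), where 98527 = lcm(1859, 8957).
gcd(98527, 403) = 13 and 13 | (342 − 52914), so the pair is consistent; merging gives n ≡ 2811670 (mod 3054337), where 3054337 = lcm(98527, 403).
The solution is unique modulo lcm(1859, 8957, 403) = 3054337.

2811670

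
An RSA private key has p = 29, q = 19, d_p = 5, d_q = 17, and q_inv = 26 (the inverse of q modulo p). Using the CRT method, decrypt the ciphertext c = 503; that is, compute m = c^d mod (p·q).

m₁ = c^(d_p) mod p: c ≡ 10 (mod 29), and 10^5 mod 29 = 8.
m₂ = c^(d_q) mod q: c ≡ 9 (mod 19), and 9^17 mod 19 = 17.
h = q_inv·(m₁ − m₂) mod p = 26·(8 − 17) mod 29 = 27.
m = m₂ + h·q = 17 + 27·19 = 530.

530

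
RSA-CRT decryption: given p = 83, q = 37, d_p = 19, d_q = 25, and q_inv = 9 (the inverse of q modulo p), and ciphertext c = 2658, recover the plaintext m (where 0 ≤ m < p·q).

475

m₁ = c^(d_p) mod p: c ≡ 2 (mod 83), and 2^19 mod 83 = 60.
m₂ = c^(d_q) mod q: c ≡ 31 (mod 37), and 31^25 mod 37 = 31.
h = q_inv·(m₁ − m₂) mod p = 9·(60 − 31) mod 83 = 12.
m = m₂ + h·q = 31 + 12·37 = 475.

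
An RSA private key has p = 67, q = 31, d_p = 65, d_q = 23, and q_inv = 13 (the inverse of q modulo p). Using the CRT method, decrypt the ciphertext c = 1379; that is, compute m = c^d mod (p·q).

m₁ = c^(d_p) mod p: c ≡ 39 (mod 67), and 39^65 mod 67 = 55.
m₂ = c^(d_q) mod q: c ≡ 15 (mod 31), and 15^23 mod 31 = 27.
h = q_inv·(m₁ − m₂) mod p = 13·(55 − 27) mod 67 = 29.
m = m₂ + h·q = 27 + 29·31 = 926.

926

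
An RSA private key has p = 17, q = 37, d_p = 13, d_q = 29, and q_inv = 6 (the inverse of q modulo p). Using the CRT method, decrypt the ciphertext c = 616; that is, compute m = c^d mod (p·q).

89

m₁ = c^(d_p) mod p: c ≡ 4 (mod 17), and 4^13 mod 17 = 4.
m₂ = c^(d_q) mod q: c ≡ 24 (mod 37), and 24^29 mod 37 = 15.
h = q_inv·(m₁ − m₂) mod p = 6·(4 − 15) mod 17 = 2.
m = m₂ + h·q = 15 + 2·37 = 89.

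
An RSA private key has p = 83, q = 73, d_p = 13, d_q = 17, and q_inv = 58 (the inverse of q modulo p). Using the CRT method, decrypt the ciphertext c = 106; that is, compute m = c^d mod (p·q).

m₁ = c^(d_p) mod p: c ≡ 23 (mod 83), and 23^13 mod 83 = 81.
m₂ = c^(d_q) mod q: c ≡ 33 (mod 73), and 33^17 mod 73 = 34.
h = q_inv·(m₁ − m₂) mod p = 58·(81 − 34) mod 83 = 70.
m = m₂ + h·q = 34 + 70·73 = 5144.

5144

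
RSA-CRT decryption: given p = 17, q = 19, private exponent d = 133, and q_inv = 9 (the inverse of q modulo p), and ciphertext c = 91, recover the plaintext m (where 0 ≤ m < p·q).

d_p = d mod (p−1) = 133 mod 16 = 5; d_q = d mod (q−1) = 7.
m₁ = c^(d_p) mod p: c ≡ 6 (mod 17), and 6^5 mod 17 = 7.
m₂ = c^(d_q) mod q: c ≡ 15 (mod 19), and 15^7 mod 19 = 13.
h = q_inv·(m₁ − m₂) mod p = 9·(7 − 13) mod 17 = 14.
m = m₂ + h·q = 13 + 14·19 = 279.

279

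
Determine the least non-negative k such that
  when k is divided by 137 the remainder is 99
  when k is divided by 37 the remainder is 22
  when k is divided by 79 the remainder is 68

77093

The moduli are pairwise coprime; N = 137·37·79 = 400451.
N/137 = 2923; 2923 ≡ 46 (mod 137); 46·3 ≡ 1, so inverse 3.
N/37 = 10823; 10823 ≡ 19 (mod 37); 19·2 ≡ 1, so inverse 2.
N/79 = 5069; 5069 ≡ 13 (mod 79); 13·73 ≡ 1, so inverse 73.
k ≡ 99·2923·3 + 22·10823·2 + 68·5069·73 = 26506859.
26506859 mod 400451 = 77093.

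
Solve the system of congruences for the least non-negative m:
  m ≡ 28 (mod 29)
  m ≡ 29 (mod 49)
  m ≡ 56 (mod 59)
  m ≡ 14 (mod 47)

2593991

The moduli are pairwise coprime; N = 29·49·59·47 = 3940433.
N/29 = 135877; 135877 ≡ 12 (mod 29); 12·17 ≡ 1, so inverse 17.
N/49 = 80417; 80417 ≡ 8 (mod 49); 8·43 ≡ 1, so inverse 43.
N/59 = 66787; 66787 ≡ 58 (mod 59); 58·58 ≡ 1, so inverse 58.
N/47 = 83839; 83839 ≡ 38 (mod 47); 38·26 ≡ 1, so inverse 26.
m ≡ 28·135877·17 + 29·80417·43 + 56·66787·58 + 14·83839·26 = 412399023.
412399023 mod 3940433 = 2593991.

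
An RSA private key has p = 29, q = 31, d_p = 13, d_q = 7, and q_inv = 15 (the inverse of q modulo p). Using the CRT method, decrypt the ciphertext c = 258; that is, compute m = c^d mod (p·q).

m₁ = c^(d_p) mod p: c ≡ 26 (mod 29), and 26^13 mod 29 = 10.
m₂ = c^(d_q) mod q: c ≡ 10 (mod 31), and 10^7 mod 31 = 20.
h = q_inv·(m₁ − m₂) mod p = 15·(10 − 20) mod 29 = 24.
m = m₂ + h·q = 20 + 24·31 = 764.

764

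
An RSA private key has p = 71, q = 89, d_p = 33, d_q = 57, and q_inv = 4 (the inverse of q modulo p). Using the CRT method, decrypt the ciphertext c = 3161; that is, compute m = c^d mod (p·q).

1452

m₁ = c^(d_p) mod p: c ≡ 37 (mod 71), and 37^33 mod 71 = 32.
m₂ = c^(d_q) mod q: c ≡ 46 (mod 89), and 46^57 mod 89 = 28.
h = q_inv·(m₁ − m₂) mod p = 4·(32 − 28) mod 71 = 16.
m = m₂ + h·q = 28 + 16·89 = 1452.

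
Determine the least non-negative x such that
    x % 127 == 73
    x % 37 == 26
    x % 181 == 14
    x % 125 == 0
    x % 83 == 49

The moduli are pairwise coprime; N = 127·37·181·125·83 = 8824134625.
N/127 = 69481375; 69481375 ≡ 56 (mod 127); 56·93 ≡ 1, so inverse 93.
N/37 = 238490125; 238490125 ≡ 2 (mod 37); 2·19 ≡ 1, so inverse 19.
N/181 = 48752125; 48752125 ≡ 137 (mod 181); 137·37 ≡ 1, so inverse 37.
N/125 = 70593077; 70593077 ≡ 77 (mod 125); 77·13 ≡ 1, so inverse 13.
N/83 = 106314875; 106314875 ≡ 9 (mod 83); 9·37 ≡ 1, so inverse 37.
x ≡ 73·69481375·93 + 26·238490125·19 + 14·48752125·37 + 0·70593077·13 + 49·106314875·37 = 807525645750.
807525645750 mod 8824134625 = 4529394875.

4529394875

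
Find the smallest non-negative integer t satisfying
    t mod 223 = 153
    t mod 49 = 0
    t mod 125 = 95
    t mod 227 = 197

227539095

The moduli are pairwise coprime; N = 223·49·125·227 = 310053625.
N/223 = 1390375; 1390375 ≡ 193 (mod 223); 193·52 ≡ 1, so inverse 52.
N/49 = 6327625; 6327625 ≡ 10 (mod 49); 10·5 ≡ 1, so inverse 5.
N/125 = 2480429; 2480429 ≡ 54 (mod 125); 54·44 ≡ 1, so inverse 44.
N/227 = 1365875; 1365875 ≡ 16 (mod 227); 16·71 ≡ 1, so inverse 71.
t ≡ 153·1390375·52 + 0·6327625·5 + 95·2480429·44 + 197·1365875·71 = 40534510345.
40534510345 mod 310053625 = 227539095.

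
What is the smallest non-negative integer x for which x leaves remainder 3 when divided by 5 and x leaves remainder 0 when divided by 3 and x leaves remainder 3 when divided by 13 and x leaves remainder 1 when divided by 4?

393

The moduli are pairwise coprime; N = 5·3·13·4 = 780.
N/5 = 156; 156 ≡ 1 (mod 5), inverse 1.
N/3 = 260; 260 ≡ 2 (mod 3); 2·2 ≡ 1, so inverse 2.
N/13 = 60; 60 ≡ 8 (mod 13); 8·5 ≡ 1, so inverse 5.
N/4 = 195; 195 ≡ 3 (mod 4); 3·3 ≡ 1, so inverse 3.
x ≡ 3·156·1 + 0·260·2 + 3·60·5 + 1·195·3 = 1953.
1953 mod 780 = 393.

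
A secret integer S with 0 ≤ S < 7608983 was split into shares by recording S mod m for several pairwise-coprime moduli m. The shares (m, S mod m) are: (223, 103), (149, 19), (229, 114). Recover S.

4689347

From S ≡ 103 (mod 223) write S = 103 + 223t. Substituting into S ≡ 19 (mod 149) gives 223t ≡ 65 (mod 149), and since 74⁻¹ ≡ 147 (mod 149), t ≡ 19. Hence S ≡ 103 + 223·19 = 4340 (mod 33227).
From S ≡ 4340 (mod 33227) write S = 4340 + 33227t. Substituting into S ≡ 114 (mod 229) gives 33227t ≡ 125 (mod 229), and since 22⁻¹ ≡ 177 (mod 229), t ≡ 141. Hence S ≡ 4340 + 33227·141 = 4689347 (mod 7608983).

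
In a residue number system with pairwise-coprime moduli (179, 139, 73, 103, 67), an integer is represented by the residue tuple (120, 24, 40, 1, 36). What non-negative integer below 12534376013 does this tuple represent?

8134782926

Combine the congruences pairwise.
From x ≡ 120 (mod 179) write x = 120 + 179t. Substituting into x ≡ 24 (mod 139) gives 179t ≡ 43 (mod 139), and since 40⁻¹ ≡ 73 (mod 139), t ≡ 81. Hence x ≡ 120 + 179·81 = 14619 (mod 24881).
From x ≡ 14619 (mod 24881) write x = 14619 + 24881t. Substituting into x ≡ 40 (mod 73) gives 24881t ≡ 21 (mod 73), and since 61⁻¹ ≡ 6 (mod 73), t ≡ 53. Hence x ≡ 14619 + 24881·53 = 1333312 (mod 1816313).
From x ≡ 1333312 (mod 1816313) write x = 1333312 + 1816313t. Substituting into x ≡ 1 (mod 103) gives 1816313t ≡ 24 (mod 103), and since 11⁻¹ ≡ 75 (mod 103), t ≡ 49. Hence x ≡ 1333312 + 1816313·49 = 90332649 (mod 187080239).
From x ≡ 90332649 (mod 187080239) write x = 90332649 + 187080239t. Substituting into x ≡ 36 (mod 67) gives 187080239t ≡ 3 (mod 67), and since 25⁻¹ ≡ 59 (mod 67), t ≡ 43. Hence x ≡ 90332649 + 187080239·43 = 8134782926 (mod 12534376013).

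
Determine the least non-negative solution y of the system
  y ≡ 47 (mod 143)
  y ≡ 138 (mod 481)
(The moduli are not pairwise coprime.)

619

Combine the congruences pairwise.
gcd(143, 481) = 13 and 13 | (138 − 47), so the pair is consistent; merging gives y ≡ 619 (mod 5291), where 5291 = lcm(143, 481).
The solution is unique modulo lcm(143, 481) = 5291.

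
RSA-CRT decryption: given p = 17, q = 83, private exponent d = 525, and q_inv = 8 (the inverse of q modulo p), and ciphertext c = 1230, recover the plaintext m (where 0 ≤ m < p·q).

d_p = d mod (p−1) = 525 mod 16 = 13; d_q = d mod (q−1) = 33.
m₁ = c^(d_p) mod p: c ≡ 6 (mod 17), and 6^13 mod 17 = 10.
m₂ = c^(d_q) mod q: c ≡ 68 (mod 83), and 68^33 mod 83 = 10.
h = q_inv·(m₁ − m₂) mod p = 8·(10 − 10) mod 17 = 0.
m = m₂ + h·q = 10 + 0·83 = 10.

10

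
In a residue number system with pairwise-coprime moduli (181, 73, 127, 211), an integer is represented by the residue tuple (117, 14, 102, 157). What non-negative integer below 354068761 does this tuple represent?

351178851

From x ≡ 117 (mod 181) write x = 117 + 181t. Substituting into x ≡ 14 (mod 73) gives 181t ≡ 43 (mod 73), and since 35⁻¹ ≡ 48 (mod 73), t ≡ 20. Hence x ≡ 117 + 181·20 = 3737 (mod 13213).
From x ≡ 3737 (mod 13213) write x = 3737 + 13213t. Substituting into x ≡ 102 (mod 127) gives 13213t ≡ 48 (mod 127), and since 5⁻¹ ≡ 51 (mod 127), t ≡ 35. Hence x ≡ 3737 + 13213·35 = 466192 (mod 1678051).
From x ≡ 466192 (mod 1678051) write x = 466192 + 1678051t. Substituting into x ≡ 157 (mod 211) gives 1678051t ≡ 64 (mod 211), and since 179⁻¹ ≡ 178 (mod 211), t ≡ 209. Hence x ≡ 466192 + 1678051·209 = 351178851 (mod 354068761).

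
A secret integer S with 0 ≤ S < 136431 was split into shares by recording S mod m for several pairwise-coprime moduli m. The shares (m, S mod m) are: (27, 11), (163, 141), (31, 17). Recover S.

40565

Combine the congruences pairwise.
From S ≡ 11 (mod 27) write S = 11 + 27t. Substituting into S ≡ 141 (mod 163) gives 27t ≡ 130 (mod 163), and since 27⁻¹ ≡ 157 (mod 163), t ≡ 35. Hence S ≡ 11 + 27·35 = 956 (mod 4401).
From S ≡ 956 (mod 4401) write S = 956 + 4401t. Substituting into S ≡ 17 (mod 31) gives 4401t ≡ 22 (mod 31), and since 30⁻¹ ≡ 30 (mod 31), t ≡ 9. Hence S ≡ 956 + 4401·9 = 40565 (mod 136431).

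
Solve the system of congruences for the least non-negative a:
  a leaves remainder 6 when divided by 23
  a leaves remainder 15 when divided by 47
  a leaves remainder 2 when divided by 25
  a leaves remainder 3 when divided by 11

64452

Combine the congruences pairwise.
From a ≡ 6 (mod 23) write a = 6 + 23t. Substituting into a ≡ 15 (mod 47) gives 23t ≡ 9 (mod 47), and since 23⁻¹ ≡ 45 (mod 47), t ≡ 29. Hence a ≡ 6 + 23·29 = 673 (mod 1081).
From a ≡ 673 (mod 1081) write a = 673 + 1081t. Substituting into a ≡ 2 (mod 25) gives 1081t ≡ 4 (mod 25), and since 6⁻¹ ≡ 21 (mod 25), t ≡ 9. Hence a ≡ 673 + 1081·9 = 10402 (mod 27025).
From a ≡ 10402 (mod 27025) write a = 10402 + 27025t. Substituting into a ≡ 3 (mod 11) gives 27025t ≡ 7 (mod 11), and since 9⁻¹ ≡ 5 (mod 11), t ≡ 2. Hence a ≡ 10402 + 27025·2 = 64452 (mod 297275).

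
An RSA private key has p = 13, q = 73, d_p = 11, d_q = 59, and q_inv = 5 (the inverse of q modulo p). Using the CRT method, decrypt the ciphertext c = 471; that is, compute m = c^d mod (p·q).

555

m₁ = c^(d_p) mod p: c ≡ 3 (mod 13), and 3^11 mod 13 = 9.
m₂ = c^(d_q) mod q: c ≡ 33 (mod 73), and 33^59 mod 73 = 44.
h = q_inv·(m₁ − m₂) mod p = 5·(9 − 44) mod 13 = 7.
m = m₂ + h·q = 44 + 7·73 = 555.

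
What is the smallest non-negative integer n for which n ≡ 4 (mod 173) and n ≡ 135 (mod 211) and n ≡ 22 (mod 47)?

801513

The moduli are pairwise coprime; M = 173·211·47 = 1715641.
M/173 = 9917; 9917 ≡ 56 (mod 173); 56·34 ≡ 1, so inverse 34.
M/211 = 8131; 8131 ≡ 113 (mod 211); 113·183 ≡ 1, so inverse 183.
M/47 = 36503; 36503 ≡ 31 (mod 47); 31·44 ≡ 1, so inverse 44.
n ≡ 4·9917·34 + 135·8131·183 + 22·36503·44 = 237559971.
237559971 mod 1715641 = 801513.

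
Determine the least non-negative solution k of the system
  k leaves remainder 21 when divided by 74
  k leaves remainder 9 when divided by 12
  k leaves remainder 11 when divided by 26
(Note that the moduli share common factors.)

3573

gcd(74, 12) = 2 and 2 | (9 − 21), so the pair is consistent; merging gives k ≡ 21 (mod 444), where 444 = lcm(74, 12).
gcd(444, 26) = 2 and 2 | (11 − 21), so the pair is consistent; merging gives k ≡ 3573 (mod 5772), where 5772 = lcm(444, 26).
The solution is unique modulo lcm(74, 12, 26) = 5772.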